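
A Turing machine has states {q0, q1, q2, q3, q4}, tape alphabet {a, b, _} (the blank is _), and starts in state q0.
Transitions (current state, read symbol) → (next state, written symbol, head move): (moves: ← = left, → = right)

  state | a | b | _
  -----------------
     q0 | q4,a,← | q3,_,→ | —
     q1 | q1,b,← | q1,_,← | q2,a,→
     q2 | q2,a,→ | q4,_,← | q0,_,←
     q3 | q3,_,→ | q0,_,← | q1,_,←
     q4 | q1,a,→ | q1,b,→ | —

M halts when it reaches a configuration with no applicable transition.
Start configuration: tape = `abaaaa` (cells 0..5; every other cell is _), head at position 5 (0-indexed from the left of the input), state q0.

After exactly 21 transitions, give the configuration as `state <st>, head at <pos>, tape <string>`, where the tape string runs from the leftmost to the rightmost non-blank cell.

state q2, head at 0, tape aab_bbbb

state=q0 head=5 tape=__abaaa[a]   (q0,a)→(q4,a,←)
state=q4 head=4 tape=__abaa[a]a   (q4,a)→(q1,a,→)
state=q1 head=5 tape=__abaaa[a]   (q1,a)→(q1,b,←)
state=q1 head=4 tape=__abaa[a]b   (q1,a)→(q1,b,←)
state=q1 head=3 tape=__aba[a]bb   (q1,a)→(q1,b,←)
state=q1 head=2 tape=__ab[a]bbb   (q1,a)→(q1,b,←)
state=q1 head=1 tape=__a[b]bbbb   (q1,b)→(q1,_,←)
state=q1 head=0 tape=__[a]_bbbb   (q1,a)→(q1,b,←)
state=q1 head=-1 tape=_[_]b_bbbb   (q1,_)→(q2,a,→)
state=q2 head=0 tape=_a[b]_bbbb   (q2,b)→(q4,_,←)
state=q4 head=-1 tape=_[a]__bbbb   (q4,a)→(q1,a,→)
state=q1 head=0 tape=_a[_]_bbbb   (q1,_)→(q2,a,→)
state=q2 head=1 tape=_aa[_]bbbb   (q2,_)→(q0,_,←)
state=q0 head=0 tape=_a[a]_bbbb   (q0,a)→(q4,a,←)
state=q4 head=-1 tape=_[a]a_bbbb   (q4,a)→(q1,a,→)
state=q1 head=0 tape=_a[a]_bbbb   (q1,a)→(q1,b,←)
state=q1 head=-1 tape=_[a]b_bbbb   (q1,a)→(q1,b,←)
state=q1 head=-2 tape=[_]bb_bbbb   (q1,_)→(q2,a,→)
state=q2 head=-1 tape=a[b]b_bbbb   (q2,b)→(q4,_,←)
state=q4 head=-2 tape=[a]_b_bbbb   (q4,a)→(q1,a,→)
state=q1 head=-1 tape=a[_]b_bbbb   (q1,_)→(q2,a,→)
state=q2 head=0 tape=aa[b]_bbbb
After 21 steps: state q2, head at 0, tape aab_bbbb.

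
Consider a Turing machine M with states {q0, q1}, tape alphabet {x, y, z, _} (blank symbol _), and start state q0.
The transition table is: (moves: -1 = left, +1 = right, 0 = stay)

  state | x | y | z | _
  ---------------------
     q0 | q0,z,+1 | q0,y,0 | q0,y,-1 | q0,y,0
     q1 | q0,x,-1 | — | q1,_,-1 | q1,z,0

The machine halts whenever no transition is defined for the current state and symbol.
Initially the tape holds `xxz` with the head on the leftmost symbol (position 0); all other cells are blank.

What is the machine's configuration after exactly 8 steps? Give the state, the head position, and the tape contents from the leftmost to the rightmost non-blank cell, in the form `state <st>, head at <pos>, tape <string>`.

q0 | _[x]xz   read x → write z, move +1, go to q0
q0 | _z[x]z   read x → write z, move +1, go to q0
q0 | _zz[z]   read z → write y, move -1, go to q0
q0 | _z[z]y   read z → write y, move -1, go to q0
q0 | _[z]yy   read z → write y, move -1, go to q0
q0 | [_]yyy   read _ → write y, move 0, go to q0
q0 | [y]yyy   read y → write y, move 0, go to q0
q0 | [y]yyy   read y → write y, move 0, go to q0
q0 | [y]yyy
After 8 steps: state q0, head at -1, tape yyyy.

state q0, head at -1, tape yyyy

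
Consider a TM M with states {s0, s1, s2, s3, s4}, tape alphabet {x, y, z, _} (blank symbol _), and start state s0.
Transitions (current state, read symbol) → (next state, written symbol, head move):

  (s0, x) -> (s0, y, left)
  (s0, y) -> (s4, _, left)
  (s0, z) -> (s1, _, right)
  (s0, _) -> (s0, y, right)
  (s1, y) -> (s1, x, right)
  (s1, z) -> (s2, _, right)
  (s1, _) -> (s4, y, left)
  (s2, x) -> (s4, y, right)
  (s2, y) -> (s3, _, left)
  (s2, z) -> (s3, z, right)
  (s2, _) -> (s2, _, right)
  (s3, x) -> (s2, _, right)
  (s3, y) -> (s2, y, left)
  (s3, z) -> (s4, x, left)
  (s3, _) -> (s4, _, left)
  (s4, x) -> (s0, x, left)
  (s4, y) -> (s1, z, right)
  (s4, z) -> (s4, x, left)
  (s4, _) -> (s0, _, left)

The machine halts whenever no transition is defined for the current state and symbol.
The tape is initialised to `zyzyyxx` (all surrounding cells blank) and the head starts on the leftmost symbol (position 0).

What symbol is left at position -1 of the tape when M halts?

s0 | __[z]yzyyxx   read z → write _, move right, go to s1
s1 | ___[y]zyyxx   read y → write x, move right, go to s1
s1 | ___x[z]yyxx   read z → write _, move right, go to s2
s2 | ___x_[y]yxx   read y → write _, move left, go to s3
s3 | ___x[_]_yxx   read _ → write _, move left, go to s4
s4 | ___[x]__yxx   read x → write x, move left, go to s0
s0 | __[_]x__yxx   read _ → write y, move right, go to s0
s0 | __y[x]__yxx   read x → write y, move left, go to s0
s0 | __[y]y__yxx   read y → write _, move left, go to s4
s4 | _[_]_y__yxx   read _ → write _, move left, go to s0
s0 | [_]__y__yxx   read _ → write y, move right, go to s0
s0 | y[_]_y__yxx   read _ → write y, move right, go to s0
s0 | yy[_]y__yxx   read _ → write y, move right, go to s0
s0 | yyy[y]__yxx   read y → write _, move left, go to s4
s4 | yy[y]___yxx   read y → write z, move right, go to s1
s1 | yyz[_]__yxx   read _ → write y, move left, go to s4
s4 | yy[z]y__yxx   read z → write x, move left, go to s4
s4 | y[y]xy__yxx   read y → write z, move right, go to s1
s1 | yz[x]y__yxx
Cell -1 holds z when M halts.

z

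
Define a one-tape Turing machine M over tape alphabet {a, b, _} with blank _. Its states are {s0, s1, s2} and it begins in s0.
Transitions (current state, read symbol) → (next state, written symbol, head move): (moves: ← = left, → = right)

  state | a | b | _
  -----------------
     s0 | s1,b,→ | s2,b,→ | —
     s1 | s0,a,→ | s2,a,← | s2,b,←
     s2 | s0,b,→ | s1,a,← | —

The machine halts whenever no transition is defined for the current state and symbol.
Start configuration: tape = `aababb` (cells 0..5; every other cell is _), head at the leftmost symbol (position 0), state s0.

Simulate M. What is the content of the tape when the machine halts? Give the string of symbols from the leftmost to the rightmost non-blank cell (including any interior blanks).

bbbaba

s0 | [a]ababb_   read a → write b, move →, go to s1
s1 | b[a]babb_   read a → write a, move →, go to s0
s0 | ba[b]abb_   read b → write b, move →, go to s2
s2 | bab[a]bb_   read a → write b, move →, go to s0
s0 | babb[b]b_   read b → write b, move →, go to s2
s2 | babbb[b]_   read b → write a, move ←, go to s1
s1 | babb[b]a_   read b → write a, move ←, go to s2
s2 | bab[b]aa_   read b → write a, move ←, go to s1
s1 | ba[b]aaa_   read b → write a, move ←, go to s2
s2 | b[a]aaaa_   read a → write b, move →, go to s0
s0 | bb[a]aaa_   read a → write b, move →, go to s1
s1 | bbb[a]aa_   read a → write a, move →, go to s0
s0 | bbba[a]a_   read a → write b, move →, go to s1
s1 | bbbab[a]_   read a → write a, move →, go to s0
s0 | bbbaba[_]
The non-blank tape span at halt is bbbaba.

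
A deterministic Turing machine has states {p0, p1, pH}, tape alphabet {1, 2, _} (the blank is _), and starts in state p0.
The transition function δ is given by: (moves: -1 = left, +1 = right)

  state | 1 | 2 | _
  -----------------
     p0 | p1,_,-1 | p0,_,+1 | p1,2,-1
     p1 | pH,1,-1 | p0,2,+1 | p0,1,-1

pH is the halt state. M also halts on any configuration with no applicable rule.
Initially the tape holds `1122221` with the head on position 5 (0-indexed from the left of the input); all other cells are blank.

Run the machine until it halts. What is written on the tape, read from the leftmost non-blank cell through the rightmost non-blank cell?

state=p0 head=5 tape=_11222[2]1   (p0,2)→(p0,_,+1)
state=p0 head=6 tape=_11222_[1]   (p0,1)→(p1,_,-1)
state=p1 head=5 tape=_11222[_]_   (p1,_)→(p0,1,-1)
state=p0 head=4 tape=_1122[2]1_   (p0,2)→(p0,_,+1)
state=p0 head=5 tape=_1122_[1]_   (p0,1)→(p1,_,-1)
state=p1 head=4 tape=_1122[_]__   (p1,_)→(p0,1,-1)
state=p0 head=3 tape=_112[2]1__   (p0,2)→(p0,_,+1)
state=p0 head=4 tape=_112_[1]__   (p0,1)→(p1,_,-1)
state=p1 head=3 tape=_112[_]___   (p1,_)→(p0,1,-1)
state=p0 head=2 tape=_11[2]1___   (p0,2)→(p0,_,+1)
state=p0 head=3 tape=_11_[1]___   (p0,1)→(p1,_,-1)
state=p1 head=2 tape=_11[_]____   (p1,_)→(p0,1,-1)
state=p0 head=1 tape=_1[1]1____   (p0,1)→(p1,_,-1)
state=p1 head=0 tape=_[1]_1____   (p1,1)→(pH,1,-1)
state=pH head=-1 tape=[_]1_1____
The non-blank tape span at halt is 1_1.

1_1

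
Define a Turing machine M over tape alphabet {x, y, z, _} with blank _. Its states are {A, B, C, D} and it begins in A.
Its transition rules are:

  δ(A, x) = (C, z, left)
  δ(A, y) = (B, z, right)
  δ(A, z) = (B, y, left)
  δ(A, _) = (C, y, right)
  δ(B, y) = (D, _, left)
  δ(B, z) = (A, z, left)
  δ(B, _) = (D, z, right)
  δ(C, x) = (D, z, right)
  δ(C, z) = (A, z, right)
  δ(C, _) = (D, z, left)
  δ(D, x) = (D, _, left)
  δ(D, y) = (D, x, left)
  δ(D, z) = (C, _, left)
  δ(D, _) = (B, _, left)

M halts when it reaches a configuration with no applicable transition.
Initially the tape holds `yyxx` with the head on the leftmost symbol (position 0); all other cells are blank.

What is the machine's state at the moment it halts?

C

state=A head=0 tape=____[y]yxx   (A,y)→(B,z,right)
state=B head=1 tape=____z[y]xx   (B,y)→(D,_,left)
state=D head=0 tape=____[z]_xx   (D,z)→(C,_,left)
state=C head=-1 tape=___[_]__xx   (C,_)→(D,z,left)
state=D head=-2 tape=__[_]z__xx   (D,_)→(B,_,left)
state=B head=-3 tape=_[_]_z__xx   (B,_)→(D,z,right)
state=D head=-2 tape=_z[_]z__xx   (D,_)→(B,_,left)
state=B head=-3 tape=_[z]_z__xx   (B,z)→(A,z,left)
state=A head=-4 tape=[_]z_z__xx   (A,_)→(C,y,right)
state=C head=-3 tape=y[z]_z__xx   (C,z)→(A,z,right)
state=A head=-2 tape=yz[_]z__xx   (A,_)→(C,y,right)
state=C head=-1 tape=yzy[z]__xx   (C,z)→(A,z,right)
state=A head=0 tape=yzyz[_]_xx   (A,_)→(C,y,right)
state=C head=1 tape=yzyzy[_]xx   (C,_)→(D,z,left)
state=D head=0 tape=yzyz[y]zxx   (D,y)→(D,x,left)
state=D head=-1 tape=yzy[z]xzxx   (D,z)→(C,_,left)
state=C head=-2 tape=yz[y]_xzxx
No transition is defined for (C, y); M halts in state C.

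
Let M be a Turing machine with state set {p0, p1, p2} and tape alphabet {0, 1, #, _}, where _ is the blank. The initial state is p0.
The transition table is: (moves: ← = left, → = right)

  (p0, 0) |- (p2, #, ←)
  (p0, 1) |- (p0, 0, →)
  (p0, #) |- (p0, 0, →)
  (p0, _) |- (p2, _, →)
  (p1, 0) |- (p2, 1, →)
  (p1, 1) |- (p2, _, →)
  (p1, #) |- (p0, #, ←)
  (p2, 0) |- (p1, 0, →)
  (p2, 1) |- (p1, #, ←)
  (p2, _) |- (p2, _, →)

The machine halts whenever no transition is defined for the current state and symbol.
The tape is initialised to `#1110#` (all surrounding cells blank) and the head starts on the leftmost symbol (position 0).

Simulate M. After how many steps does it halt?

18

state=p0 head=0 tape=_[#]1110#   (p0,#)→(p0,0,→)
state=p0 head=1 tape=_0[1]110#   (p0,1)→(p0,0,→)
state=p0 head=2 tape=_00[1]10#   (p0,1)→(p0,0,→)
state=p0 head=3 tape=_000[1]0#   (p0,1)→(p0,0,→)
state=p0 head=4 tape=_0000[0]#   (p0,0)→(p2,#,←)
state=p2 head=3 tape=_000[0]##   (p2,0)→(p1,0,→)
state=p1 head=4 tape=_0000[#]#   (p1,#)→(p0,#,←)
state=p0 head=3 tape=_000[0]##   (p0,0)→(p2,#,←)
state=p2 head=2 tape=_00[0]###   (p2,0)→(p1,0,→)
state=p1 head=3 tape=_000[#]##   (p1,#)→(p0,#,←)
state=p0 head=2 tape=_00[0]###   (p0,0)→(p2,#,←)
state=p2 head=1 tape=_0[0]####   (p2,0)→(p1,0,→)
state=p1 head=2 tape=_00[#]###   (p1,#)→(p0,#,←)
state=p0 head=1 tape=_0[0]####   (p0,0)→(p2,#,←)
state=p2 head=0 tape=_[0]#####   (p2,0)→(p1,0,→)
state=p1 head=1 tape=_0[#]####   (p1,#)→(p0,#,←)
state=p0 head=0 tape=_[0]#####   (p0,0)→(p2,#,←)
state=p2 head=-1 tape=[_]######   (p2,_)→(p2,_,→)
state=p2 head=0 tape=_[#]#####
M halts after 18 transitions.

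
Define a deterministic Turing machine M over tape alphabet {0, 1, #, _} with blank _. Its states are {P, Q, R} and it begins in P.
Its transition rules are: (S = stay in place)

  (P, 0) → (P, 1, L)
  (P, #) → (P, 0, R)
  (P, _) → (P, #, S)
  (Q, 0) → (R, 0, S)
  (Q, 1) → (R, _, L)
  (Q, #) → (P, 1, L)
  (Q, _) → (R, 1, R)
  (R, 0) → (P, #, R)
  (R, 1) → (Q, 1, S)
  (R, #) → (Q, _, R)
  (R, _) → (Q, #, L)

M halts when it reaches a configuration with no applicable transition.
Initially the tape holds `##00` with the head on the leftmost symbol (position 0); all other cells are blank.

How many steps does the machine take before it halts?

state=P head=0 tape=_[#]#00   (P,#)→(P,0,R)
state=P head=1 tape=_0[#]00   (P,#)→(P,0,R)
state=P head=2 tape=_00[0]0   (P,0)→(P,1,L)
state=P head=1 tape=_0[0]10   (P,0)→(P,1,L)
state=P head=0 tape=_[0]110   (P,0)→(P,1,L)
state=P head=-1 tape=[_]1110   (P,_)→(P,#,S)
state=P head=-1 tape=[#]1110   (P,#)→(P,0,R)
state=P head=0 tape=0[1]110
M halts after 7 transitions.

7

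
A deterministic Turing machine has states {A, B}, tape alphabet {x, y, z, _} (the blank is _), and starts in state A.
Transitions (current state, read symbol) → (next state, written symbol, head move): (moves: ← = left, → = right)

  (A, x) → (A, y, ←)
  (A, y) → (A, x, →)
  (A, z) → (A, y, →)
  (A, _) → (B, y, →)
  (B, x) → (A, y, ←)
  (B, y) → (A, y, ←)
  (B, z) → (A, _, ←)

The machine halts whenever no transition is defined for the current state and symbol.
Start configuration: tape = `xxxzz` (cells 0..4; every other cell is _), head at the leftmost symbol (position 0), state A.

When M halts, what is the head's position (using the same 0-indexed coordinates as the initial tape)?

state=A head=0 tape=___[x]xxzz__   (A,x)→(A,y,←)
state=A head=-1 tape=__[_]yxxzz__   (A,_)→(B,y,→)
state=B head=0 tape=__y[y]xxzz__   (B,y)→(A,y,←)
state=A head=-1 tape=__[y]yxxzz__   (A,y)→(A,x,→)
state=A head=0 tape=__x[y]xxzz__   (A,y)→(A,x,→)
state=A head=1 tape=__xx[x]xzz__   (A,x)→(A,y,←)
state=A head=0 tape=__x[x]yxzz__   (A,x)→(A,y,←)
state=A head=-1 tape=__[x]yyxzz__   (A,x)→(A,y,←)
state=A head=-2 tape=_[_]yyyxzz__   (A,_)→(B,y,→)
state=B head=-1 tape=_y[y]yyxzz__   (B,y)→(A,y,←)
state=A head=-2 tape=_[y]yyyxzz__   (A,y)→(A,x,→)
state=A head=-1 tape=_x[y]yyxzz__   (A,y)→(A,x,→)
state=A head=0 tape=_xx[y]yxzz__   (A,y)→(A,x,→)
state=A head=1 tape=_xxx[y]xzz__   (A,y)→(A,x,→)
state=A head=2 tape=_xxxx[x]zz__   (A,x)→(A,y,←)
state=A head=1 tape=_xxx[x]yzz__   (A,x)→(A,y,←)
state=A head=0 tape=_xx[x]yyzz__   (A,x)→(A,y,←)
state=A head=-1 tape=_x[x]yyyzz__   (A,x)→(A,y,←)
state=A head=-2 tape=_[x]yyyyzz__   (A,x)→(A,y,←)
state=A head=-3 tape=[_]yyyyyzz__   (A,_)→(B,y,→)
state=B head=-2 tape=y[y]yyyyzz__   (B,y)→(A,y,←)
state=A head=-3 tape=[y]yyyyyzz__   (A,y)→(A,x,→)
state=A head=-2 tape=x[y]yyyyzz__   (A,y)→(A,x,→)
state=A head=-1 tape=xx[y]yyyzz__   (A,y)→(A,x,→)
state=A head=0 tape=xxx[y]yyzz__   (A,y)→(A,x,→)
state=A head=1 tape=xxxx[y]yzz__   (A,y)→(A,x,→)
state=A head=2 tape=xxxxx[y]zz__   (A,y)→(A,x,→)
state=A head=3 tape=xxxxxx[z]z__   (A,z)→(A,y,→)
state=A head=4 tape=xxxxxxy[z]__   (A,z)→(A,y,→)
state=A head=5 tape=xxxxxxyy[_]_   (A,_)→(B,y,→)
state=B head=6 tape=xxxxxxyyy[_]
At halt the head is at cell 6.

6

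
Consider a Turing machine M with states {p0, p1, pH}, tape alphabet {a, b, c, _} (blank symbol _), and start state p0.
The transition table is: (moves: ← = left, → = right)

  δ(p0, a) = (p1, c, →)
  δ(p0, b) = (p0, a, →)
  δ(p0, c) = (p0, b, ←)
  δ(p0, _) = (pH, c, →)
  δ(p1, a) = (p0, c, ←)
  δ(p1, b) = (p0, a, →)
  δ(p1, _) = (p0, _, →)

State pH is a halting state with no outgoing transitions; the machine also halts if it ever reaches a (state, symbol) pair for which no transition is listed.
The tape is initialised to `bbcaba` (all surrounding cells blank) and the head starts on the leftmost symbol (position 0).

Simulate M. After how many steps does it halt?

10

state=p0 head=0 tape=[b]bcaba___   (p0,b)→(p0,a,→)
state=p0 head=1 tape=a[b]caba___   (p0,b)→(p0,a,→)
state=p0 head=2 tape=aa[c]aba___   (p0,c)→(p0,b,←)
state=p0 head=1 tape=a[a]baba___   (p0,a)→(p1,c,→)
state=p1 head=2 tape=ac[b]aba___   (p1,b)→(p0,a,→)
state=p0 head=3 tape=aca[a]ba___   (p0,a)→(p1,c,→)
state=p1 head=4 tape=acac[b]a___   (p1,b)→(p0,a,→)
state=p0 head=5 tape=acaca[a]___   (p0,a)→(p1,c,→)
state=p1 head=6 tape=acacac[_]__   (p1,_)→(p0,_,→)
state=p0 head=7 tape=acacac_[_]_   (p0,_)→(pH,c,→)
state=pH head=8 tape=acacac_c[_]
M halts after 10 transitions.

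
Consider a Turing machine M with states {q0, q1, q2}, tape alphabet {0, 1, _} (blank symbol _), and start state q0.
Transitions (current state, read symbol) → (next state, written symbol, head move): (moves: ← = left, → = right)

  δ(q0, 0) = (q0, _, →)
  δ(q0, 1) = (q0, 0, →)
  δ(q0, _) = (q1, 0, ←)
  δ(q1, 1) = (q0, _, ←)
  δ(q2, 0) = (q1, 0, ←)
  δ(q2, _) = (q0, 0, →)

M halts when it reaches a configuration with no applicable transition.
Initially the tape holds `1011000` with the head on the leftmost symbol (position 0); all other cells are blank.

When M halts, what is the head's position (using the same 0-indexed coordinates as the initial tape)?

q0 | [1]011000_   read 1 → write 0, move →, go to q0
q0 | 0[0]11000_   read 0 → write _, move →, go to q0
q0 | 0_[1]1000_   read 1 → write 0, move →, go to q0
q0 | 0_0[1]000_   read 1 → write 0, move →, go to q0
q0 | 0_00[0]00_   read 0 → write _, move →, go to q0
q0 | 0_00_[0]0_   read 0 → write _, move →, go to q0
q0 | 0_00__[0]_   read 0 → write _, move →, go to q0
q0 | 0_00___[_]   read _ → write 0, move ←, go to q1
q1 | 0_00__[_]0
At halt the head is at cell 6.

6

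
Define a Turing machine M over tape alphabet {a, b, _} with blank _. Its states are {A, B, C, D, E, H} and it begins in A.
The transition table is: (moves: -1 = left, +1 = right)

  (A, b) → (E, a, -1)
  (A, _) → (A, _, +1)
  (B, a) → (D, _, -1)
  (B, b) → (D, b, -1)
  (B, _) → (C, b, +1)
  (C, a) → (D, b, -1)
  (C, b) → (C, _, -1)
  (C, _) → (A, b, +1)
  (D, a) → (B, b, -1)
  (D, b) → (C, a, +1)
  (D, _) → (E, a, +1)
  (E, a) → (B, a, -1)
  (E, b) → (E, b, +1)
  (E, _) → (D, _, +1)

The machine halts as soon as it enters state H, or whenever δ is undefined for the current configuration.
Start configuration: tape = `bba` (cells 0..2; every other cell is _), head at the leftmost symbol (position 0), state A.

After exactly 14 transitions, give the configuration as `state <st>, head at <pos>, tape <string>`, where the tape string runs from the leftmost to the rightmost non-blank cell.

state=A head=0 tape=__[b]ba   (A,b)→(E,a,-1)
state=E head=-1 tape=_[_]aba   (E,_)→(D,_,+1)
state=D head=0 tape=__[a]ba   (D,a)→(B,b,-1)
state=B head=-1 tape=_[_]bba   (B,_)→(C,b,+1)
state=C head=0 tape=_b[b]ba   (C,b)→(C,_,-1)
state=C head=-1 tape=_[b]_ba   (C,b)→(C,_,-1)
state=C head=-2 tape=[_]__ba   (C,_)→(A,b,+1)
state=A head=-1 tape=b[_]_ba   (A,_)→(A,_,+1)
state=A head=0 tape=b_[_]ba   (A,_)→(A,_,+1)
state=A head=1 tape=b__[b]a   (A,b)→(E,a,-1)
state=E head=0 tape=b_[_]aa   (E,_)→(D,_,+1)
state=D head=1 tape=b__[a]a   (D,a)→(B,b,-1)
state=B head=0 tape=b_[_]ba   (B,_)→(C,b,+1)
state=C head=1 tape=b_b[b]a   (C,b)→(C,_,-1)
state=C head=0 tape=b_[b]_a
After 14 steps: state C, head at 0, tape b_b_a.

state C, head at 0, tape b_b_a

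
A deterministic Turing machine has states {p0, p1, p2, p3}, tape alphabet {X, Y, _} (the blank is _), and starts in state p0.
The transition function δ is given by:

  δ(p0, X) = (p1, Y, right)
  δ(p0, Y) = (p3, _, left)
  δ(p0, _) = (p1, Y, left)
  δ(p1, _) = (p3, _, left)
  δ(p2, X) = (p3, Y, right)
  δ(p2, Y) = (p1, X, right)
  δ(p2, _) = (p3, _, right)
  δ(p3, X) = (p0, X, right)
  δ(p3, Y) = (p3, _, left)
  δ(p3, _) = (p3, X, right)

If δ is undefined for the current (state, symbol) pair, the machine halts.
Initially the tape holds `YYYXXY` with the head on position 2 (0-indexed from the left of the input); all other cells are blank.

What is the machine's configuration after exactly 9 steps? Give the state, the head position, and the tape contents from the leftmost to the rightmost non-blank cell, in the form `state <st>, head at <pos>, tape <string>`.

state p1, head at 5, tape XXXXXYY

state=p0 head=2 tape=_YY[Y]XXY   (p0,Y)→(p3,_,left)
state=p3 head=1 tape=_Y[Y]_XXY   (p3,Y)→(p3,_,left)
state=p3 head=0 tape=_[Y]__XXY   (p3,Y)→(p3,_,left)
state=p3 head=-1 tape=[_]___XXY   (p3,_)→(p3,X,right)
state=p3 head=0 tape=X[_]__XXY   (p3,_)→(p3,X,right)
state=p3 head=1 tape=XX[_]_XXY   (p3,_)→(p3,X,right)
state=p3 head=2 tape=XXX[_]XXY   (p3,_)→(p3,X,right)
state=p3 head=3 tape=XXXX[X]XY   (p3,X)→(p0,X,right)
state=p0 head=4 tape=XXXXX[X]Y   (p0,X)→(p1,Y,right)
state=p1 head=5 tape=XXXXXY[Y]
After 9 steps: state p1, head at 5, tape XXXXXYY.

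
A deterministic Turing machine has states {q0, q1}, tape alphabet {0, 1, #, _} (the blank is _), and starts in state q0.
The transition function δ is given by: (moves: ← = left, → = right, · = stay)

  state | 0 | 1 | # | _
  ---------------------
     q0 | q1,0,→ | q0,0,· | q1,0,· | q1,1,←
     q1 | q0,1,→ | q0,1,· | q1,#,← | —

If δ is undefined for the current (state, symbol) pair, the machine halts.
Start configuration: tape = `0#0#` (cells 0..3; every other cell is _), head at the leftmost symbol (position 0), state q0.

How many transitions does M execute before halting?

17

q0 | [0]#0#__   read 0 → write 0, move →, go to q1
q1 | 0[#]0#__   read # → write #, move ←, go to q1
q1 | [0]#0#__   read 0 → write 1, move →, go to q0
q0 | 1[#]0#__   read # → write 0, move ·, go to q1
q1 | 1[0]0#__   read 0 → write 1, move →, go to q0
q0 | 11[0]#__   read 0 → write 0, move →, go to q1
q1 | 110[#]__   read # → write #, move ←, go to q1
q1 | 11[0]#__   read 0 → write 1, move →, go to q0
q0 | 111[#]__   read # → write 0, move ·, go to q1
q1 | 111[0]__   read 0 → write 1, move →, go to q0
q0 | 1111[_]_   read _ → write 1, move ←, go to q1
q1 | 111[1]1_   read 1 → write 1, move ·, go to q0
q0 | 111[1]1_   read 1 → write 0, move ·, go to q0
q0 | 111[0]1_   read 0 → write 0, move →, go to q1
q1 | 1110[1]_   read 1 → write 1, move ·, go to q0
q0 | 1110[1]_   read 1 → write 0, move ·, go to q0
q0 | 1110[0]_   read 0 → write 0, move →, go to q1
q1 | 11100[_]
M halts after 17 transitions.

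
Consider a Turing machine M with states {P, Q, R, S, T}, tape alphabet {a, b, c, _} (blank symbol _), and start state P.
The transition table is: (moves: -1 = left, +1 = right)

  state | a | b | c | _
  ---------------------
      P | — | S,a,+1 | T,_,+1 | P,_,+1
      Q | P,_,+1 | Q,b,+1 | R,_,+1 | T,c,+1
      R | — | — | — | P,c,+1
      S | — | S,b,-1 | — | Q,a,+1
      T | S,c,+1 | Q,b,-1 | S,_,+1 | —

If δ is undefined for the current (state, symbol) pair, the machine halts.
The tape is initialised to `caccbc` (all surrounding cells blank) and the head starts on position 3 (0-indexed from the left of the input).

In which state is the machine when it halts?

R

state=P head=3 tape=cac[c]bc   (P,c)→(T,_,+1)
state=T head=4 tape=cac_[b]c   (T,b)→(Q,b,-1)
state=Q head=3 tape=cac[_]bc   (Q,_)→(T,c,+1)
state=T head=4 tape=cacc[b]c   (T,b)→(Q,b,-1)
state=Q head=3 tape=cac[c]bc   (Q,c)→(R,_,+1)
state=R head=4 tape=cac_[b]c
No transition is defined for (R, b); M halts in state R.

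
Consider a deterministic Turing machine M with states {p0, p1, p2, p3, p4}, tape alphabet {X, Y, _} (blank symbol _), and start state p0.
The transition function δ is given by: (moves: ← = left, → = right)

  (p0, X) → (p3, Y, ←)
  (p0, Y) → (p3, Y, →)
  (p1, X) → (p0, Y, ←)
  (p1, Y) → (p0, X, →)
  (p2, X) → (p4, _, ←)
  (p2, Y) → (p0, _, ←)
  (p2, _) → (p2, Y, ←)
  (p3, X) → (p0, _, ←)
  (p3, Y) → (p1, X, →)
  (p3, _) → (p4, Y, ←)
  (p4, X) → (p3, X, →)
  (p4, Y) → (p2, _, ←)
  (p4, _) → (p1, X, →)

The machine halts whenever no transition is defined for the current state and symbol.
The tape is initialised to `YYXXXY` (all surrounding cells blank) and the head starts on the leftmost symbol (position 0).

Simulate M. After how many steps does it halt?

state=p0 head=0 tape=[Y]YXXXY   (p0,Y)→(p3,Y,→)
state=p3 head=1 tape=Y[Y]XXXY   (p3,Y)→(p1,X,→)
state=p1 head=2 tape=YX[X]XXY   (p1,X)→(p0,Y,←)
state=p0 head=1 tape=Y[X]YXXY   (p0,X)→(p3,Y,←)
state=p3 head=0 tape=[Y]YYXXY   (p3,Y)→(p1,X,→)
state=p1 head=1 tape=X[Y]YXXY   (p1,Y)→(p0,X,→)
state=p0 head=2 tape=XX[Y]XXY   (p0,Y)→(p3,Y,→)
state=p3 head=3 tape=XXY[X]XY   (p3,X)→(p0,_,←)
state=p0 head=2 tape=XX[Y]_XY   (p0,Y)→(p3,Y,→)
state=p3 head=3 tape=XXY[_]XY   (p3,_)→(p4,Y,←)
state=p4 head=2 tape=XX[Y]YXY   (p4,Y)→(p2,_,←)
state=p2 head=1 tape=X[X]_YXY   (p2,X)→(p4,_,←)
state=p4 head=0 tape=[X]__YXY   (p4,X)→(p3,X,→)
state=p3 head=1 tape=X[_]_YXY   (p3,_)→(p4,Y,←)
state=p4 head=0 tape=[X]Y_YXY   (p4,X)→(p3,X,→)
state=p3 head=1 tape=X[Y]_YXY   (p3,Y)→(p1,X,→)
state=p1 head=2 tape=XX[_]YXY
M halts after 16 transitions.

16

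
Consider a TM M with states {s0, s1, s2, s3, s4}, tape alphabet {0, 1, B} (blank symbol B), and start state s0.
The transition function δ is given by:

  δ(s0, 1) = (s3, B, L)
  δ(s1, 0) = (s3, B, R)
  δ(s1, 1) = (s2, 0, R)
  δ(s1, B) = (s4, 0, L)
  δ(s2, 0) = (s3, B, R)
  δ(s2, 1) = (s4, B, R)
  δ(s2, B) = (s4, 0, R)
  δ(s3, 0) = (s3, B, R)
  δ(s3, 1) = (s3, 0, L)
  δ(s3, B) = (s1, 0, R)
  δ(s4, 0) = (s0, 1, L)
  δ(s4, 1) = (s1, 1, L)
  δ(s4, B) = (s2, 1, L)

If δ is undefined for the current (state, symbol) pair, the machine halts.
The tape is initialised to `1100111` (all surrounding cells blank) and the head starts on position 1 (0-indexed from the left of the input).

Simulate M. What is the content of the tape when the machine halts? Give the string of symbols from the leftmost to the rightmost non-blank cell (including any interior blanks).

0B0B000B10

s0 | B1[1]00111BB   read 1 → write B, move L, go to s3
s3 | B[1]B00111BB   read 1 → write 0, move L, go to s3
s3 | [B]0B00111BB   read B → write 0, move R, go to s1
s1 | 0[0]B00111BB   read 0 → write B, move R, go to s3
s3 | 0B[B]00111BB   read B → write 0, move R, go to s1
s1 | 0B0[0]0111BB   read 0 → write B, move R, go to s3
s3 | 0B0B[0]111BB   read 0 → write B, move R, go to s3
s3 | 0B0BB[1]11BB   read 1 → write 0, move L, go to s3
s3 | 0B0B[B]011BB   read B → write 0, move R, go to s1
s1 | 0B0B0[0]11BB   read 0 → write B, move R, go to s3
s3 | 0B0B0B[1]1BB   read 1 → write 0, move L, go to s3
s3 | 0B0B0[B]01BB   read B → write 0, move R, go to s1
s1 | 0B0B00[0]1BB   read 0 → write B, move R, go to s3
s3 | 0B0B00B[1]BB   read 1 → write 0, move L, go to s3
s3 | 0B0B00[B]0BB   read B → write 0, move R, go to s1
s1 | 0B0B000[0]BB   read 0 → write B, move R, go to s3
s3 | 0B0B000B[B]B   read B → write 0, move R, go to s1
s1 | 0B0B000B0[B]   read B → write 0, move L, go to s4
s4 | 0B0B000B[0]0   read 0 → write 1, move L, go to s0
s0 | 0B0B000[B]10
The non-blank tape span at halt is 0B0B000B10.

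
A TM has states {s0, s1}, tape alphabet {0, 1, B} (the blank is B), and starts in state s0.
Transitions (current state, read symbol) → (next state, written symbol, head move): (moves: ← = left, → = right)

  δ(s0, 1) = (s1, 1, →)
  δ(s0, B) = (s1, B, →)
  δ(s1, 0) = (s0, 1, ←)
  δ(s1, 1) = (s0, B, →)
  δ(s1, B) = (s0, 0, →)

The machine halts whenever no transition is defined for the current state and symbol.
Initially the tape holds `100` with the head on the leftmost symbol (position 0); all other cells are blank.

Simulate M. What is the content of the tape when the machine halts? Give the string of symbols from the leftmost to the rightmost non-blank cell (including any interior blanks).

1B0

state=s0 head=0 tape=[1]00   (s0,1)→(s1,1,→)
state=s1 head=1 tape=1[0]0   (s1,0)→(s0,1,←)
state=s0 head=0 tape=[1]10   (s0,1)→(s1,1,→)
state=s1 head=1 tape=1[1]0   (s1,1)→(s0,B,→)
state=s0 head=2 tape=1B[0]
The non-blank tape span at halt is 1B0.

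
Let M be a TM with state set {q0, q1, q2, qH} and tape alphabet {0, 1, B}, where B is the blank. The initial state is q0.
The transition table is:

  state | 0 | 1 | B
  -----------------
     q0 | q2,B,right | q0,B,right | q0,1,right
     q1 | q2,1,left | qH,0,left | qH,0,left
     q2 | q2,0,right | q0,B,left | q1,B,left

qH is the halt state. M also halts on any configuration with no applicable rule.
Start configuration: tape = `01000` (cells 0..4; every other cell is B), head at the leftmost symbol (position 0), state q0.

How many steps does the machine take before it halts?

state=q0 head=0 tape=[0]1000B   (q0,0)→(q2,B,right)
state=q2 head=1 tape=B[1]000B   (q2,1)→(q0,B,left)
state=q0 head=0 tape=[B]B000B   (q0,B)→(q0,1,right)
state=q0 head=1 tape=1[B]000B   (q0,B)→(q0,1,right)
state=q0 head=2 tape=11[0]00B   (q0,0)→(q2,B,right)
state=q2 head=3 tape=11B[0]0B   (q2,0)→(q2,0,right)
state=q2 head=4 tape=11B0[0]B   (q2,0)→(q2,0,right)
state=q2 head=5 tape=11B00[B]   (q2,B)→(q1,B,left)
state=q1 head=4 tape=11B0[0]B   (q1,0)→(q2,1,left)
state=q2 head=3 tape=11B[0]1B   (q2,0)→(q2,0,right)
state=q2 head=4 tape=11B0[1]B   (q2,1)→(q0,B,left)
state=q0 head=3 tape=11B[0]BB   (q0,0)→(q2,B,right)
state=q2 head=4 tape=11BB[B]B   (q2,B)→(q1,B,left)
state=q1 head=3 tape=11B[B]BB   (q1,B)→(qH,0,left)
state=qH head=2 tape=11[B]0BB
M halts after 14 transitions.

14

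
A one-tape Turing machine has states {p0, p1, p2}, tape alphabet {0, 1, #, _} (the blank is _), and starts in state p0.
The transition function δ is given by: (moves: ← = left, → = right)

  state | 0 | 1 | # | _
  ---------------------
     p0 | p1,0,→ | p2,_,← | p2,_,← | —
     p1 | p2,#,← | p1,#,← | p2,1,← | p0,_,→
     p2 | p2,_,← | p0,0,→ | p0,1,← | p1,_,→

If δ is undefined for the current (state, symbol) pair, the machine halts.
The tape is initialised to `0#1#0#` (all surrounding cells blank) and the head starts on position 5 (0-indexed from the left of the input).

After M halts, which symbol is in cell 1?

_

state=p0 head=5 tape=_0#1#0[#]   (p0,#)→(p2,_,←)
state=p2 head=4 tape=_0#1#[0]_   (p2,0)→(p2,_,←)
state=p2 head=3 tape=_0#1[#]__   (p2,#)→(p0,1,←)
state=p0 head=2 tape=_0#[1]1__   (p0,1)→(p2,_,←)
state=p2 head=1 tape=_0[#]_1__   (p2,#)→(p0,1,←)
state=p0 head=0 tape=_[0]1_1__   (p0,0)→(p1,0,→)
state=p1 head=1 tape=_0[1]_1__   (p1,1)→(p1,#,←)
state=p1 head=0 tape=_[0]#_1__   (p1,0)→(p2,#,←)
state=p2 head=-1 tape=[_]##_1__   (p2,_)→(p1,_,→)
state=p1 head=0 tape=_[#]#_1__   (p1,#)→(p2,1,←)
state=p2 head=-1 tape=[_]1#_1__   (p2,_)→(p1,_,→)
state=p1 head=0 tape=_[1]#_1__   (p1,1)→(p1,#,←)
state=p1 head=-1 tape=[_]##_1__   (p1,_)→(p0,_,→)
state=p0 head=0 tape=_[#]#_1__   (p0,#)→(p2,_,←)
state=p2 head=-1 tape=[_]_#_1__   (p2,_)→(p1,_,→)
state=p1 head=0 tape=_[_]#_1__   (p1,_)→(p0,_,→)
state=p0 head=1 tape=__[#]_1__   (p0,#)→(p2,_,←)
state=p2 head=0 tape=_[_]__1__   (p2,_)→(p1,_,→)
state=p1 head=1 tape=__[_]_1__   (p1,_)→(p0,_,→)
state=p0 head=2 tape=___[_]1__
Cell 1 holds _ when M halts.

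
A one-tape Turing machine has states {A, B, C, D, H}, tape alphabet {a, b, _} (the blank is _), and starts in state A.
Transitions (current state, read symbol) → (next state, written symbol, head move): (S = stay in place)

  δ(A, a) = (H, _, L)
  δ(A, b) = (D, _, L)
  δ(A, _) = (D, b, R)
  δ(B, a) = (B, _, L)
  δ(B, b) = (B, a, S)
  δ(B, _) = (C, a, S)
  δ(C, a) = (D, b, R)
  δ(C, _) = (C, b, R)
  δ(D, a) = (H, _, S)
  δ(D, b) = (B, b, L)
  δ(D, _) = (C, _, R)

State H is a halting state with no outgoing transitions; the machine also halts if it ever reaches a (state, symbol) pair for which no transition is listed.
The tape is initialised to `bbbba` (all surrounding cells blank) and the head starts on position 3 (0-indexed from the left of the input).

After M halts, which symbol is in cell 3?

_

A | _bbb[b]a   read b → write _, move L, go to D
D | _bb[b]_a   read b → write b, move L, go to B
B | _b[b]b_a   read b → write a, move S, go to B
B | _b[a]b_a   read a → write _, move L, go to B
B | _[b]_b_a   read b → write a, move S, go to B
B | _[a]_b_a   read a → write _, move L, go to B
B | [_]__b_a   read _ → write a, move S, go to C
C | [a]__b_a   read a → write b, move R, go to D
D | b[_]_b_a   read _ → write _, move R, go to C
C | b_[_]b_a   read _ → write b, move R, go to C
C | b_b[b]_a
Cell 3 holds _ when M halts.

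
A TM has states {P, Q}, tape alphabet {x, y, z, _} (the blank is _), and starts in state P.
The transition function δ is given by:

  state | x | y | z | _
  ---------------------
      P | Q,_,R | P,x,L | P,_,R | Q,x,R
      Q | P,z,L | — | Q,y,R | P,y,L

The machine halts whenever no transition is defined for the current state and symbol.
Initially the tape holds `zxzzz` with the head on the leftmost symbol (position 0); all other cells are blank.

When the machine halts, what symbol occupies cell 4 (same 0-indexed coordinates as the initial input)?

P | [z]xzzz_   read z → write _, move R, go to P
P | _[x]zzz_   read x → write _, move R, go to Q
Q | __[z]zz_   read z → write y, move R, go to Q
Q | __y[z]z_   read z → write y, move R, go to Q
Q | __yy[z]_   read z → write y, move R, go to Q
Q | __yyy[_]   read _ → write y, move L, go to P
P | __yy[y]y   read y → write x, move L, go to P
P | __y[y]xy   read y → write x, move L, go to P
P | __[y]xxy   read y → write x, move L, go to P
P | _[_]xxxy   read _ → write x, move R, go to Q
Q | _x[x]xxy   read x → write z, move L, go to P
P | _[x]zxxy   read x → write _, move R, go to Q
Q | __[z]xxy   read z → write y, move R, go to Q
Q | __y[x]xy   read x → write z, move L, go to P
P | __[y]zxy   read y → write x, move L, go to P
P | _[_]xzxy   read _ → write x, move R, go to Q
Q | _x[x]zxy   read x → write z, move L, go to P
P | _[x]zzxy   read x → write _, move R, go to Q
Q | __[z]zxy   read z → write y, move R, go to Q
Q | __y[z]xy   read z → write y, move R, go to Q
Q | __yy[x]y   read x → write z, move L, go to P
P | __y[y]zy   read y → write x, move L, go to P
P | __[y]xzy   read y → write x, move L, go to P
P | _[_]xxzy   read _ → write x, move R, go to Q
Q | _x[x]xzy   read x → write z, move L, go to P
P | _[x]zxzy   read x → write _, move R, go to Q
Q | __[z]xzy   read z → write y, move R, go to Q
Q | __y[x]zy   read x → write z, move L, go to P
P | __[y]zzy   read y → write x, move L, go to P
P | _[_]xzzy   read _ → write x, move R, go to Q
Q | _x[x]zzy   read x → write z, move L, go to P
P | _[x]zzzy   read x → write _, move R, go to Q
Q | __[z]zzy   read z → write y, move R, go to Q
Q | __y[z]zy   read z → write y, move R, go to Q
Q | __yy[z]y   read z → write y, move R, go to Q
Q | __yyy[y]
Cell 4 holds y when M halts.

y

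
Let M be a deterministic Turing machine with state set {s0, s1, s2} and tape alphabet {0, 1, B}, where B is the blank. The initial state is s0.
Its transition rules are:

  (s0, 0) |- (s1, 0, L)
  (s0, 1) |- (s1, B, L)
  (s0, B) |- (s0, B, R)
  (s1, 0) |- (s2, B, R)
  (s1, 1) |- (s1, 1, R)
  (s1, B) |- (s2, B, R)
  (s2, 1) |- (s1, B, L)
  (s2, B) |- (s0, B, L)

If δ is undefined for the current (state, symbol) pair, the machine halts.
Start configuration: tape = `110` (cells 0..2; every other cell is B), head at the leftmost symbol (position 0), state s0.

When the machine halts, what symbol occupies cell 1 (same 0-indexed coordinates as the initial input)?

s0 | B[1]10   read 1 → write B, move L, go to s1
s1 | [B]B10   read B → write B, move R, go to s2
s2 | B[B]10   read B → write B, move L, go to s0
s0 | [B]B10   read B → write B, move R, go to s0
s0 | B[B]10   read B → write B, move R, go to s0
s0 | BB[1]0   read 1 → write B, move L, go to s1
s1 | B[B]B0   read B → write B, move R, go to s2
s2 | BB[B]0   read B → write B, move L, go to s0
s0 | B[B]B0   read B → write B, move R, go to s0
s0 | BB[B]0   read B → write B, move R, go to s0
s0 | BBB[0]   read 0 → write 0, move L, go to s1
s1 | BB[B]0   read B → write B, move R, go to s2
s2 | BBB[0]
Cell 1 holds B when M halts.

B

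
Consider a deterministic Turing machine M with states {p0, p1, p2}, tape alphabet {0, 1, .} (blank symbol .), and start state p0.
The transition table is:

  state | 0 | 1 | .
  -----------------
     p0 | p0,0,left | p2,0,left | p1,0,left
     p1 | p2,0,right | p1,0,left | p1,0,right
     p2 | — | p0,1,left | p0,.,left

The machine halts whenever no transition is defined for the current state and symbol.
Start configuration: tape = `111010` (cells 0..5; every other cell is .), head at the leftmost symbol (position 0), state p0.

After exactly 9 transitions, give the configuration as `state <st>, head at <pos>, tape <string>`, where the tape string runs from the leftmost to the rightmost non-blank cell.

p0 | .....[1]11010   read 1 → write 0, move left, go to p2
p2 | ....[.]011010   read . → write ., move left, go to p0
p0 | ...[.].011010   read . → write 0, move left, go to p1
p1 | ..[.]0.011010   read . → write 0, move right, go to p1
p1 | ..0[0].011010   read 0 → write 0, move right, go to p2
p2 | ..00[.]011010   read . → write ., move left, go to p0
p0 | ..0[0].011010   read 0 → write 0, move left, go to p0
p0 | ..[0]0.011010   read 0 → write 0, move left, go to p0
p0 | .[.]00.011010   read . → write 0, move left, go to p1
p1 | [.]000.011010
After 9 steps: state p1, head at -5, tape 000.011010.

state p1, head at -5, tape 000.011010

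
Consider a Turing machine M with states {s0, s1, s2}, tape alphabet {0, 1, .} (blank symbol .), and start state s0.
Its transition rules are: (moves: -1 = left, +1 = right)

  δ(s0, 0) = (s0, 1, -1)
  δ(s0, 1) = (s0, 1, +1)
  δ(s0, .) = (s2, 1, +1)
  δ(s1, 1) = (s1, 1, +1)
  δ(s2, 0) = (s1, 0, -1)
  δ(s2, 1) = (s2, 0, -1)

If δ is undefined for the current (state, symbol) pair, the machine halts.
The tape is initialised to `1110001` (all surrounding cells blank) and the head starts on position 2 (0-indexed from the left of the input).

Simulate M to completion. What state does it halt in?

s2

state=s0 head=2 tape=11[1]0001..   (s0,1)→(s0,1,+1)
state=s0 head=3 tape=111[0]001..   (s0,0)→(s0,1,-1)
state=s0 head=2 tape=11[1]1001..   (s0,1)→(s0,1,+1)
state=s0 head=3 tape=111[1]001..   (s0,1)→(s0,1,+1)
state=s0 head=4 tape=1111[0]01..   (s0,0)→(s0,1,-1)
state=s0 head=3 tape=111[1]101..   (s0,1)→(s0,1,+1)
state=s0 head=4 tape=1111[1]01..   (s0,1)→(s0,1,+1)
state=s0 head=5 tape=11111[0]1..   (s0,0)→(s0,1,-1)
state=s0 head=4 tape=1111[1]11..   (s0,1)→(s0,1,+1)
state=s0 head=5 tape=11111[1]1..   (s0,1)→(s0,1,+1)
state=s0 head=6 tape=111111[1]..   (s0,1)→(s0,1,+1)
state=s0 head=7 tape=1111111[.].   (s0,.)→(s2,1,+1)
state=s2 head=8 tape=11111111[.]
No transition is defined for (s2, .); M halts in state s2.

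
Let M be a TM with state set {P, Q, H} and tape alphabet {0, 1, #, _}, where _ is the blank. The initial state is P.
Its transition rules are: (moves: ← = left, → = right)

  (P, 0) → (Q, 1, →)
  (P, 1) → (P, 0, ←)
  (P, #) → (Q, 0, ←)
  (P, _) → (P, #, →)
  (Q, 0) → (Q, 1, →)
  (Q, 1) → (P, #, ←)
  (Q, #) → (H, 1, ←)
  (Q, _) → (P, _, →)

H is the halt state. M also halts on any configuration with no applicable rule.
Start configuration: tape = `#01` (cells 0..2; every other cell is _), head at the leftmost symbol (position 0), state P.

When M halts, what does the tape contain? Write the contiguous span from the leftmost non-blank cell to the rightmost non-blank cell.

#111

P | _[#]01   read # → write 0, move ←, go to Q
Q | [_]001   read _ → write _, move →, go to P
P | _[0]01   read 0 → write 1, move →, go to Q
Q | _1[0]1   read 0 → write 1, move →, go to Q
Q | _11[1]   read 1 → write #, move ←, go to P
P | _1[1]#   read 1 → write 0, move ←, go to P
P | _[1]0#   read 1 → write 0, move ←, go to P
P | [_]00#   read _ → write #, move →, go to P
P | #[0]0#   read 0 → write 1, move →, go to Q
Q | #1[0]#   read 0 → write 1, move →, go to Q
Q | #11[#]   read # → write 1, move ←, go to H
H | #1[1]1
The non-blank tape span at halt is #111.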